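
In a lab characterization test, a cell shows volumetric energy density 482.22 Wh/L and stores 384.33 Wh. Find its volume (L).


V = E / ED = 384.33 / 482.22 = 0.7970 L

0.7970 L


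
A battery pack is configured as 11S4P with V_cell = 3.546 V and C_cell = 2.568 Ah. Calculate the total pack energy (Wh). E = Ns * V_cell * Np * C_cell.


V_pack = 11 * 3.546 = 39.006 V
C_pack = 4 * 2.568 = 10.272 Ah
E = V_pack * C_pack = 39.006 * 10.272 = 400.7 Wh

400.7 Wh


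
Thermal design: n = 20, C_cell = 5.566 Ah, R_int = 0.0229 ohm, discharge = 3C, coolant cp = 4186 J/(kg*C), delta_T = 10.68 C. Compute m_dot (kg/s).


Step 1: I = 3 * 5.566 = 16.698 A
Step 2: Q_cell = I^2 * R = 16.698^2 * 0.0229 = 6.3851 W
Step 3: Q_total = 20 * 6.3851 = 127.7 W
Step 4: m_dot = Q_total / (cp * dT) = 127.7 / (4186 * 10.68) = 0.002856 kg/s

0.002856 kg/s


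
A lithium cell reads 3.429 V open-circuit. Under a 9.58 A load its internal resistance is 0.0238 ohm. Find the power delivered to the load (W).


Step 1: V_terminal = OCV - I*R = 3.429 - 9.58 * 0.0238 = 3.201 V
Step 2: P_out = V_terminal * I = 3.201 * 9.58 = 30.67 W

30.67 W


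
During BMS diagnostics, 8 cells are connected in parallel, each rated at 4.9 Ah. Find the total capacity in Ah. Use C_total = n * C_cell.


Parallel capacities add: 8 * 4.9 Ah = 39.2 Ah

39.2 Ah


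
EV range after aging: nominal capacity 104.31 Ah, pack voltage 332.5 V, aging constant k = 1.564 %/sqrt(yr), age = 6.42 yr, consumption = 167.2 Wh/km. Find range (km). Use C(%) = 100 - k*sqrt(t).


Step 1: capacity retention = 100 - 1.564 * sqrt(6.42) = 100 - 1.564 * 2.5338 = 96.037%
Step 2: C_now = 104.31 * 96.037/100 = 100.18 Ah
Step 3: E_pack = V * C_now = 332.5 * 100.18 = 33310 Wh
Step 4: range = E_pack / consumption = 33310 / 167.2 = 199.2 km

199.2 km


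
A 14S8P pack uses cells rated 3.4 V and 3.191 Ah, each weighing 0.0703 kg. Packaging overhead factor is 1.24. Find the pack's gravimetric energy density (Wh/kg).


Step 1: V_pack = 14 * 3.4 = 47.6 V
Step 2: C_pack = 8 * 3.191 = 25.528 Ah
Step 3: E_pack = V_pack * C_pack = 47.6 * 25.528 = 1215.1 Wh
Step 4: m_pack = 14 * 8 * 0.0703 * 1.24 = 9.7633 kg
Step 5: ED = E_pack / m_pack = 1215.1 / 9.7633 = 124.5 Wh/kg

124.5 Wh/kg


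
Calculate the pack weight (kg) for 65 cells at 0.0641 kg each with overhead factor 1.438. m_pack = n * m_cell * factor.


m_pack = n * m_cell * overhead = 65 * 0.0641 * 1.438 = 5.991 kg

5.991 kg


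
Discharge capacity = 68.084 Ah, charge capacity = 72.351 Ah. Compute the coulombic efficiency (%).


eta_c = Q_dis / Q_chg * 100 = 68.084 / 72.351 * 100 = 94.10%

94.10%


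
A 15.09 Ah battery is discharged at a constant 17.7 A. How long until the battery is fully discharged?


Runtime = 15.09 Ah / 17.7 A = 0.8525 hr

0.8525 hr


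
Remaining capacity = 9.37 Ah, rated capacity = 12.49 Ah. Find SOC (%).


SOC = (remaining / total) * 100 = (9.37 / 12.49) * 100 = 75.02%

75.02%


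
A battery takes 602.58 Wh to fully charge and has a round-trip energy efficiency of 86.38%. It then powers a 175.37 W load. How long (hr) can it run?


Step 1: E_discharge = eta/100 * E_charge = 86.38/100 * 602.58 = 520.51 Wh
Step 2: t = E_discharge / P = 520.51 / 175.37 = 2.968 hr

2.968 hr


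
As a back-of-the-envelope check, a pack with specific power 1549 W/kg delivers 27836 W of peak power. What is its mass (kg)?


m = P / SP = 27836 / 1549 = 17.97 kg

17.97 kg


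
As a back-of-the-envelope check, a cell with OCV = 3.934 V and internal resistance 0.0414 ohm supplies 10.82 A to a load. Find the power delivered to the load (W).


Step 1: V_terminal = OCV - I*R = 3.934 - 10.82 * 0.0414 = 3.4861 V
Step 2: P_out = V_terminal * I = 3.4861 * 10.82 = 37.72 W

37.72 W


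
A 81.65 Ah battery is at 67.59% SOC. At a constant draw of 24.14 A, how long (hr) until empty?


Step 1: remaining = SOC/100 * C_total = 67.59/100 * 81.65 = 55.187 Ah
Step 2: t = remaining / I = 55.187 / 24.14 = 2.286 hr

2.286 hr


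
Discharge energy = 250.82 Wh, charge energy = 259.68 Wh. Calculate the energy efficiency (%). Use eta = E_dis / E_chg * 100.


eta_e = E_dis / E_chg * 100 = 250.82 / 259.68 * 100 = 96.59%

96.59%


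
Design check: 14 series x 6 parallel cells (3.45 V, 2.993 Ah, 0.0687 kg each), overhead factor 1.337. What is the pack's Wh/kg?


Step 1: V_pack = 14 * 3.45 = 48.3 V
Step 2: C_pack = 6 * 2.993 = 17.958 Ah
Step 3: E_pack = V_pack * C_pack = 48.3 * 17.958 = 867.37 Wh
Step 4: m_pack = 14 * 6 * 0.0687 * 1.337 = 7.7156 kg
Step 5: ED = E_pack / m_pack = 867.37 / 7.7156 = 112.4 Wh/kg

112.4 Wh/kg


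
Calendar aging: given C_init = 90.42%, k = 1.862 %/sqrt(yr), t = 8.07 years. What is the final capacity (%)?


Step 1: sqrt(8.07 yr) = 2.8408
Step 2: drop = 1.862 * 2.8408 = 5.2896
Step 3: C_final = 90.42 - 5.2896 = 85.13%

85.13%


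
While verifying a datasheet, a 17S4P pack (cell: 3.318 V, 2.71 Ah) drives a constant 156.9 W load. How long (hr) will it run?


Step 1: E_pack = Ns * V_cell * Np * C_cell = 17 * 3.318 * 4 * 2.71 = 611.44 Wh
Step 2: t = E_pack / P = 611.44 / 156.9 = 3.897 hr

3.897 hr


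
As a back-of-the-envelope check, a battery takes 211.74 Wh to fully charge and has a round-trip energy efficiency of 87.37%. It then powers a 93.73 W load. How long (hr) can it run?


Step 1: E_discharge = eta/100 * E_charge = 87.37/100 * 211.74 = 185 Wh
Step 2: t = E_discharge / P = 185 / 93.73 = 1.974 hr

1.974 hr


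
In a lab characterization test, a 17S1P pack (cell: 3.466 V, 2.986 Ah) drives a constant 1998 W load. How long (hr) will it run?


Step 1: E_pack = Ns * V_cell * Np * C_cell = 17 * 3.466 * 1 * 2.986 = 175.94 Wh
Step 2: t = E_pack / P = 175.94 / 1998 = 0.08806 hr

0.08806 hr


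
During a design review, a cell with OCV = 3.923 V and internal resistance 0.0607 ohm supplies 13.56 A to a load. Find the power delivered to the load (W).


Step 1: V_terminal = OCV - I*R = 3.923 - 13.56 * 0.0607 = 3.0999 V
Step 2: P_out = V_terminal * I = 3.0999 * 13.56 = 42.03 W

42.03 W


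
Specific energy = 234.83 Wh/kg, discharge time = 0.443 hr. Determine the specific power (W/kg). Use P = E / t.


P_specific = E / t = 234.83 / 0.443 = 530.1 W/kg

530.1 W/kg


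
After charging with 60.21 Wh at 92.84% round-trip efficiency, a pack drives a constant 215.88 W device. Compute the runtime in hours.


Step 1: E_discharge = eta/100 * E_charge = 92.84/100 * 60.21 = 55.899 Wh
Step 2: t = E_discharge / P = 55.899 / 215.88 = 0.2589 hr

0.2589 hr


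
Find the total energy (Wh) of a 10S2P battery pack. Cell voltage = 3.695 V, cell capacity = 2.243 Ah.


V_pack = 10 * 3.695 = 36.95 V
C_pack = 2 * 2.243 = 4.486 Ah
E = V_pack * C_pack = 36.95 * 4.486 = 165.8 Wh

165.8 Wh


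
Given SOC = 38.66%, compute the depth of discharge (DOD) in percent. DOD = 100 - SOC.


Complement of SOC: DOD = 100% - 38.66% = 61.34%

61.34%


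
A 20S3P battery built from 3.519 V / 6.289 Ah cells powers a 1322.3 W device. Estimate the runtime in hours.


Step 1: E_pack = Ns * V_cell * Np * C_cell = 20 * 3.519 * 3 * 6.289 = 1327.9 Wh
Step 2: t = E_pack / P = 1327.9 / 1322.3 = 1.004 hr

1.004 hr


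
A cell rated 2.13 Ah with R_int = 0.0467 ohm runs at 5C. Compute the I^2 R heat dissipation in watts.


Step 1: I = C_rate * capacity = 5 * 2.13 = 10.65 A
Step 2: Q = I^2 * R = 10.65^2 * 0.0467 = 113.42 * 0.0467 = 5.297 W

5.297 W


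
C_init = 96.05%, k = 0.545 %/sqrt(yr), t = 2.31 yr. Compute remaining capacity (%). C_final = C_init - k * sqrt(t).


sqrt(t) = sqrt(2.31) = 1.5199
C_final = 96.05 - 0.545 * 1.5199 = 95.22%

95.22%


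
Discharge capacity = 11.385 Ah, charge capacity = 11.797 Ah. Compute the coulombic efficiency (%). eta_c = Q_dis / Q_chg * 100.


eta_c = Q_dis / Q_chg * 100 = 11.385 / 11.797 * 100 = 96.51%

96.51%


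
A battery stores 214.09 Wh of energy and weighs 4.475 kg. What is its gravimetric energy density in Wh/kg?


ED = E / m = 214.09 / 4.475 = 47.84 Wh/kg

47.84 Wh/kg


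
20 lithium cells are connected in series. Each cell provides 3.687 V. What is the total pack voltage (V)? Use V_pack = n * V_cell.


Series voltages add: 20 * 3.687 V = 73.74 V

73.74 V


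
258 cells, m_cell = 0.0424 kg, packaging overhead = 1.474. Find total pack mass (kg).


m_pack = n * m_cell * overhead = 258 * 0.0424 * 1.474 = 16.12 kg

16.12 kg


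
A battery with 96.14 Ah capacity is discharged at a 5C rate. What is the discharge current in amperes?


At 5C: I = 5 * 96.14 Ah = 480.7 A

480.7 A


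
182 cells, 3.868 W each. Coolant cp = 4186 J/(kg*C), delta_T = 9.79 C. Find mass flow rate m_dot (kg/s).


Step 1: Total heat Q = 182 * 3.868 W = 703.98 W
Step 2: denom = cp * dT = 4186 * 9.79 = 40981
Step 3: m_dot = 703.98 / 40981 = 0.01718 kg/s

0.01718 kg/s


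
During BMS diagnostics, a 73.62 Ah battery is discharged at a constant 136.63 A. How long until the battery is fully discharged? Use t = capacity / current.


Runtime = 73.62 Ah / 136.63 A = 0.5388 hr

0.5388 hr


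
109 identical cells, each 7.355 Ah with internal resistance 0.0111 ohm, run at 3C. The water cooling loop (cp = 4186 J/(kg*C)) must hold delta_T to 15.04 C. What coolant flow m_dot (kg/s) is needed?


Step 1: I = 3 * 7.355 = 22.065 A
Step 2: Q_cell = I^2 * R = 22.065^2 * 0.0111 = 5.4042 W
Step 3: Q_total = 109 * 5.4042 = 589.06 W
Step 4: m_dot = Q_total / (cp * dT) = 589.06 / (4186 * 15.04) = 0.009356 kg/s

0.009356 kg/s


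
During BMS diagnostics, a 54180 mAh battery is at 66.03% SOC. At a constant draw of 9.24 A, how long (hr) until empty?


Convert: C_total = 54180 mAh = 54.18 Ah
Step 1: remaining = SOC/100 * C_total = 66.03/100 * 54.18 = 35.775 Ah
Step 2: t = remaining / I = 35.775 / 9.24 = 3.872 hr

3.872 hr


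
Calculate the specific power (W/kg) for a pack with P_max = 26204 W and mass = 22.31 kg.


SP = P / m = 26204 / 22.31 = 1175 W/kg

1175 W/kg


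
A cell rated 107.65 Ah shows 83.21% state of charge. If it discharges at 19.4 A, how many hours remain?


Step 1: remaining = SOC/100 * C_total = 83.21/100 * 107.65 = 89.576 Ah
Step 2: t = remaining / I = 89.576 / 19.4 = 4.617 hr

4.617 hr


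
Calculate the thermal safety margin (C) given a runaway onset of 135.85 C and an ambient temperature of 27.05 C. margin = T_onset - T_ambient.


margin = T_onset - T_ambient = 135.85 - 27.05 = 108.8 C

108.8 C


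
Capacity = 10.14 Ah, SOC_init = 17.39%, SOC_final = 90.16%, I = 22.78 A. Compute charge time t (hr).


delta_Ah = 10.14 * (90.16 - 17.39) / 100 = 7.3789 Ah
t = delta_Ah / I = 7.3789 / 22.78 = 0.3239 hr

0.3239 hr


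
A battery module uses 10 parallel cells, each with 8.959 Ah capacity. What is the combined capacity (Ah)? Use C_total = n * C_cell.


C_total = 10 * 8.959 = 89.59 Ah

89.59 Ah


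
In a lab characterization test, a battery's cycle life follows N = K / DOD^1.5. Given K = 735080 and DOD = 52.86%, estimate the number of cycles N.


DOD^1.5 = 384.32
N = K / DOD^1.5 = 735080 / 384.32 = 1913

1913 cycles


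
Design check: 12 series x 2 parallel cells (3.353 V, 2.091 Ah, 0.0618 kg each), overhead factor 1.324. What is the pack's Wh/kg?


Step 1: V_pack = 12 * 3.353 = 40.236 V
Step 2: C_pack = 2 * 2.091 = 4.182 Ah
Step 3: E_pack = V_pack * C_pack = 40.236 * 4.182 = 168.27 Wh
Step 4: m_pack = 12 * 2 * 0.0618 * 1.324 = 1.9638 kg
Step 5: ED = E_pack / m_pack = 168.27 / 1.9638 = 85.69 Wh/kg

85.69 Wh/kg


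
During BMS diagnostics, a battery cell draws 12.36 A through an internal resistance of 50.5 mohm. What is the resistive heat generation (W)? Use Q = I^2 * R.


Convert: R = 50.5 mohm = 0.0505 ohm
I^2 = 152.77
Q = 152.77 * 0.0505 = 7.715 W

7.715 W


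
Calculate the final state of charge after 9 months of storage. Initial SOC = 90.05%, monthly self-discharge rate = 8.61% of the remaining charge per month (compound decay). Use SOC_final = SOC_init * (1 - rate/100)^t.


Monthly retention factor = 1 - 8.61/100 = 0.9139
Over 9 months: factor^9 = 0.44472
SOC_final = 90.05 * 0.44472 = 40.05%

40.05%


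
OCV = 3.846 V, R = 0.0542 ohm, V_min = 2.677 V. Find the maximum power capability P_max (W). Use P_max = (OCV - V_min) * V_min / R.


P_max = (OCV - V_min) * V_min / R = (3.846 - 2.677) * 2.677 / 0.0542 = 1.169 * 2.677 / 0.0542 = 57.74 W

57.74 W


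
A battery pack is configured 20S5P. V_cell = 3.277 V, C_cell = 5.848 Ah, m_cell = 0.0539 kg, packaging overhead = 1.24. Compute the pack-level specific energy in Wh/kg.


Step 1: V_pack = 20 * 3.277 = 65.54 V
Step 2: C_pack = 5 * 5.848 = 29.24 Ah
Step 3: E_pack = V_pack * C_pack = 65.54 * 29.24 = 1916.4 Wh
Step 4: m_pack = 20 * 5 * 0.0539 * 1.24 = 6.6836 kg
Step 5: ED = E_pack / m_pack = 1916.4 / 6.6836 = 286.7 Wh/kg

286.7 Wh/kg


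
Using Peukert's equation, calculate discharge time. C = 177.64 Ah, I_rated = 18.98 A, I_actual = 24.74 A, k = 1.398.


t_rated = C / I_rated = 177.64 / 18.98 = 9.3593 hr
(I_rated/I)^k = (0.76718)^1.398 = 0.69038
t = t_rated * (I_rated/I)^k = 9.3593 * 0.69038 = 6.461 hr

6.461 hr


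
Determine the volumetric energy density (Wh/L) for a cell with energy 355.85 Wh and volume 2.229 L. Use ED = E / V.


Volumetric ED = 355.85 Wh / 2.229 L = 159.6 Wh/L

159.6 Wh/L


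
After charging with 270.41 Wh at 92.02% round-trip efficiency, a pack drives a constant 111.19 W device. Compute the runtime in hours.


Step 1: E_discharge = eta/100 * E_charge = 92.02/100 * 270.41 = 248.83 Wh
Step 2: t = E_discharge / P = 248.83 / 111.19 = 2.238 hr

2.238 hr


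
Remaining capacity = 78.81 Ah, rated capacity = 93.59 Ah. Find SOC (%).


SOC = (remaining / total) * 100 = (78.81 / 93.59) * 100 = 84.21%

84.21%


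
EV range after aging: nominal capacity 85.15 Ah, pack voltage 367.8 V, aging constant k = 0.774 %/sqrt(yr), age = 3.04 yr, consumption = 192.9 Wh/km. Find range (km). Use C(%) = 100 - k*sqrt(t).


Step 1: capacity retention = 100 - 0.774 * sqrt(3.04) = 100 - 0.774 * 1.7436 = 98.65%
Step 2: C_now = 85.15 * 98.65/100 = 84 Ah
Step 3: E_pack = V * C_now = 367.8 * 84 = 30895 Wh
Step 4: range = E_pack / consumption = 30895 / 192.9 = 160.2 km

160.2 km


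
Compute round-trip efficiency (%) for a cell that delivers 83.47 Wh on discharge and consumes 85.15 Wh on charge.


eta_e = E_dis / E_chg * 100 = 83.47 / 85.15 * 100 = 98.03%

98.03%


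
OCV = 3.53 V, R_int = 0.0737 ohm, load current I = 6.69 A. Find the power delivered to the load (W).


Step 1: V_terminal = OCV - I*R = 3.53 - 6.69 * 0.0737 = 3.0369 V
Step 2: P_out = V_terminal * I = 3.0369 * 6.69 = 20.32 W

20.32 W


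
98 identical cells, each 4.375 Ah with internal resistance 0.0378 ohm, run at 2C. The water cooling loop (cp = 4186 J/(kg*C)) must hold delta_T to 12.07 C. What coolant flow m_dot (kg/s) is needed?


Step 1: I = 2 * 4.375 = 8.75 A
Step 2: Q_cell = I^2 * R = 8.75^2 * 0.0378 = 2.8941 W
Step 3: Q_total = 98 * 2.8941 = 283.62 W
Step 4: m_dot = Q_total / (cp * dT) = 283.62 / (4186 * 12.07) = 0.005613 kg/s

0.005613 kg/s


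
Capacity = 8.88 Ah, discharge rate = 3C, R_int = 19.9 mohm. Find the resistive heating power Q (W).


Convert: R = 19.9 mohm = 0.0199 ohm
Step 1: I = C_rate * capacity = 3 * 8.88 = 26.64 A
Step 2: Q = I^2 * R = 26.64^2 * 0.0199 = 709.69 * 0.0199 = 14.12 W

14.12 W


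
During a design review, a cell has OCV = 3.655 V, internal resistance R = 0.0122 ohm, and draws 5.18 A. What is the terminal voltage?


IR drop = 5.18 * 0.0122 = 0.063196 V
V = 3.655 - 0.063196 = 3.592 V

3.592 V


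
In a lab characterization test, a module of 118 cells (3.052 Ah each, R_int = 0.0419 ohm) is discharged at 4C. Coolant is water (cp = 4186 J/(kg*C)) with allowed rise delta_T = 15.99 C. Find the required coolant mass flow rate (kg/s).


Step 1: I = 4 * 3.052 = 12.208 A
Step 2: Q_cell = I^2 * R = 12.208^2 * 0.0419 = 6.2446 W
Step 3: Q_total = 118 * 6.2446 = 736.86 W
Step 4: m_dot = Q_total / (cp * dT) = 736.86 / (4186 * 15.99) = 0.01101 kg/s

0.01101 kg/s


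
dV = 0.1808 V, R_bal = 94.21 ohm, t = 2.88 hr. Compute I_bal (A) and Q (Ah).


First, Ohm's law: I_bal = 0.1808 V / 94.21 ohm = 0.0019191 A
Then Q = I * t = 0.0019191 A * 2.88 hr = 0.005527 Ah

I=0.0019191 A, Q=0.005527 Ah


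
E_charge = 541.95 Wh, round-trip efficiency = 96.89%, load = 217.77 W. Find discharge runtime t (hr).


Step 1: E_discharge = eta/100 * E_charge = 96.89/100 * 541.95 = 525.1 Wh
Step 2: t = E_discharge / P = 525.1 / 217.77 = 2.411 hr

2.411 hr


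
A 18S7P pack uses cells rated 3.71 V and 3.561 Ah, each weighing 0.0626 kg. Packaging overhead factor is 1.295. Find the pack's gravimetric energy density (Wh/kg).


Step 1: V_pack = 18 * 3.71 = 66.78 V
Step 2: C_pack = 7 * 3.561 = 24.927 Ah
Step 3: E_pack = V_pack * C_pack = 66.78 * 24.927 = 1664.6 Wh
Step 4: m_pack = 18 * 7 * 0.0626 * 1.295 = 10.214 kg
Step 5: ED = E_pack / m_pack = 1664.6 / 10.214 = 163.0 Wh/kg

163.0 Wh/kg


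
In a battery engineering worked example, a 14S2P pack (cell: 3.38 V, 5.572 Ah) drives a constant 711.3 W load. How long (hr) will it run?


Step 1: E_pack = Ns * V_cell * Np * C_cell = 14 * 3.38 * 2 * 5.572 = 527.33 Wh
Step 2: t = E_pack / P = 527.33 / 711.3 = 0.7414 hr

0.7414 hr


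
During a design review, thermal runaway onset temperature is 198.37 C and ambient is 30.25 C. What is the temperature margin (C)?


margin = T_onset - T_ambient = 198.37 - 30.25 = 168.12 C

168.12 C


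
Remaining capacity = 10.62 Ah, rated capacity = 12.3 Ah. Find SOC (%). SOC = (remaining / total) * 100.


SOC% = 10.62 / 12.3 * 100 = 86.34%

86.34%


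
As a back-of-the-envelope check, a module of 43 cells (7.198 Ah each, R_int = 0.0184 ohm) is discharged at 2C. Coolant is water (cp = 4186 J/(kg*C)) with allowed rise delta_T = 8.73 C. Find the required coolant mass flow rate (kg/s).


Step 1: I = 2 * 7.198 = 14.396 A
Step 2: Q_cell = I^2 * R = 14.396^2 * 0.0184 = 3.8133 W
Step 3: Q_total = 43 * 3.8133 = 163.97 W
Step 4: m_dot = Q_total / (cp * dT) = 163.97 / (4186 * 8.73) = 0.004487 kg/s

0.004487 kg/s


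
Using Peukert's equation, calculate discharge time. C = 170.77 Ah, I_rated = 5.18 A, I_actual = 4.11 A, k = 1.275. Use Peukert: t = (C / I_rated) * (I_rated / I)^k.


t_rated = C / I_rated = 170.77 / 5.18 = 32.967 hr
(I_rated/I)^k = (1.2603)^1.275 = 1.3431
t = t_rated * (I_rated/I)^k = 32.967 * 1.3431 = 44.28 hr

44.28 hr


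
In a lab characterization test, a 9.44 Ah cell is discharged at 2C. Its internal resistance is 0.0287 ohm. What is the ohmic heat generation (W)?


Step 1: I = C_rate * capacity = 2 * 9.44 = 18.88 A
Step 2: Q = I^2 * R = 18.88^2 * 0.0287 = 356.45 * 0.0287 = 10.23 W

10.23 W


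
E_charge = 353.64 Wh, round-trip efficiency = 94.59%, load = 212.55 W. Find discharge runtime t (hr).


Step 1: E_discharge = eta/100 * E_charge = 94.59/100 * 353.64 = 334.51 Wh
Step 2: t = E_discharge / P = 334.51 / 212.55 = 1.574 hr

1.574 hr


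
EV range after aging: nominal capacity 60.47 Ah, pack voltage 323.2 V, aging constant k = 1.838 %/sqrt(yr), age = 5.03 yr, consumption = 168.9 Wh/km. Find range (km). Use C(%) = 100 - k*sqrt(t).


Step 1: capacity retention = 100 - 1.838 * sqrt(5.03) = 100 - 1.838 * 2.2428 = 95.878%
Step 2: C_now = 60.47 * 95.878/100 = 57.977 Ah
Step 3: E_pack = V * C_now = 323.2 * 57.977 = 18738 Wh
Step 4: range = E_pack / consumption = 18738 / 168.9 = 110.9 km

110.9 km


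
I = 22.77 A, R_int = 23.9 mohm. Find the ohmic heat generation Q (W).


Convert: R = 23.9 mohm = 0.0239 ohm
I^2 = 518.47
Q = 518.47 * 0.0239 = 12.39 W

12.39 W


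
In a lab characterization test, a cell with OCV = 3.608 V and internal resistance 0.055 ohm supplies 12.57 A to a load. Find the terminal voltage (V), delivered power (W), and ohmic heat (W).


Step 1: V_terminal = OCV - I*R = 3.608 - 12.57 * 0.055 = 2.9167 V
Step 2: P_out = V_terminal * I = 2.9167 * 12.57 = 36.66 W
Step 3: Q = I^2 * R = 12.57^2 * 0.055 = 8.690 W

V=2.9167 V, P=36.66 W, Q=8.690 W


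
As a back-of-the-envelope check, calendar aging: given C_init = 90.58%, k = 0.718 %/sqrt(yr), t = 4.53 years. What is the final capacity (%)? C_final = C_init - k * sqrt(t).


Step 1: sqrt(4.53 yr) = 2.1284
Step 2: drop = 0.718 * 2.1284 = 1.5282
Step 3: C_final = 90.58 - 1.5282 = 89.05%

89.05%


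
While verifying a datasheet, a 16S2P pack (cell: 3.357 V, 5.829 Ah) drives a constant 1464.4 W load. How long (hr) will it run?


Step 1: E_pack = Ns * V_cell * Np * C_cell = 16 * 3.357 * 2 * 5.829 = 626.17 Wh
Step 2: t = E_pack / P = 626.17 / 1464.4 = 0.4276 hr

0.4276 hr


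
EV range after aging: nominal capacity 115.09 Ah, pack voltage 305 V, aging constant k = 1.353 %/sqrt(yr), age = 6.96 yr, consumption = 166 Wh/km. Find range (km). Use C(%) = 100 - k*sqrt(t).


Step 1: capacity retention = 100 - 1.353 * sqrt(6.96) = 100 - 1.353 * 2.6382 = 96.431%
Step 2: C_now = 115.09 * 96.431/100 = 110.98 Ah
Step 3: E_pack = V * C_now = 305 * 110.98 = 33849 Wh
Step 4: range = E_pack / consumption = 33849 / 166 = 203.9 km

203.9 km


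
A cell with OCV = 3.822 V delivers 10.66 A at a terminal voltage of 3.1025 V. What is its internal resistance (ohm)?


R = (OCV - V) / I = (3.822 - 3.1025) / 10.66 = 0.06750 ohm

0.06750 ohm


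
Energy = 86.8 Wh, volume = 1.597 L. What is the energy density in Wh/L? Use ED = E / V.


ED = E / V = 86.8 / 1.597 = 54.35 Wh/L

54.35 Wh/L


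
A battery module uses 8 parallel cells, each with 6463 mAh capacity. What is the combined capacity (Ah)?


Convert: C_cell = 6463 mAh = 6.463 Ah
C_total = 8 * 6.463 = 51.704 Ah

51.704 Ah


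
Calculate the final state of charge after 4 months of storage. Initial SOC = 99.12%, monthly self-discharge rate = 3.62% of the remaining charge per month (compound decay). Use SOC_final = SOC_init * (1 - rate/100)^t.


Monthly retention factor = 1 - 3.62/100 = 0.9638
Over 4 months: factor^4 = 0.86287
SOC_final = 99.12 * 0.86287 = 85.53%

85.53%


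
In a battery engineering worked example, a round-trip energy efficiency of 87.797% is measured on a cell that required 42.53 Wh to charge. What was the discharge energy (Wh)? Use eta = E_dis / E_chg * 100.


E_dis = eta/100 * E_chg = 87.797/100 * 42.53 = 37.34 Wh

37.34 Wh


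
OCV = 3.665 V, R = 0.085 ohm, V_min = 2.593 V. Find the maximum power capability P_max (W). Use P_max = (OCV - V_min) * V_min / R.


dV = OCV - V_min = 1.072 V (so I_max = dV / R)
P_max = dV * V_min / R = 1.072 * 2.593 / 0.085 = 32.70 W

32.70 W


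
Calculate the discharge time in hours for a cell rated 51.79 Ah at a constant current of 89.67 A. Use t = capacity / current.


Runtime = 51.79 Ah / 89.67 A = 0.5776 hr

0.5776 hr


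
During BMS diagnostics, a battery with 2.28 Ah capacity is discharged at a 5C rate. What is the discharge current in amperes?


At 5C: I = 5 * 2.28 Ah = 11.4 A

11.4 A


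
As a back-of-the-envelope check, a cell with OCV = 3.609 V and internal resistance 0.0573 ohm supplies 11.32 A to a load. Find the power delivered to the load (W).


Step 1: V_terminal = OCV - I*R = 3.609 - 11.32 * 0.0573 = 2.9604 V
Step 2: P_out = V_terminal * I = 2.9604 * 11.32 = 33.51 W

33.51 W


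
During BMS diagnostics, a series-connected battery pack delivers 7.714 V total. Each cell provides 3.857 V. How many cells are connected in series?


Rearranging: n = V_pack / V_cell = 7.714 / 3.857 = 2 cells

2


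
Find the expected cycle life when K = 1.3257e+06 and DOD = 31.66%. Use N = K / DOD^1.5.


DOD^1.5 = 178.14
N = K / DOD^1.5 = 1.3257e+06 / 178.14 = 7442

7442 cycles


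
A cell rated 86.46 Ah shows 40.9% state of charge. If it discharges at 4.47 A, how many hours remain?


Step 1: remaining = SOC/100 * C_total = 40.9/100 * 86.46 = 35.362 Ah
Step 2: t = remaining / I = 35.362 / 4.47 = 7.911 hr

7.911 hr


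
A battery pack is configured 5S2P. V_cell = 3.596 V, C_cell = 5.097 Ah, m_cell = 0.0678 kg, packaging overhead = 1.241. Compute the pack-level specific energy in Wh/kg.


Step 1: V_pack = 5 * 3.596 = 17.98 V
Step 2: C_pack = 2 * 5.097 = 10.194 Ah
Step 3: E_pack = V_pack * C_pack = 17.98 * 10.194 = 183.29 Wh
Step 4: m_pack = 5 * 2 * 0.0678 * 1.241 = 0.8414 kg
Step 5: ED = E_pack / m_pack = 183.29 / 0.8414 = 217.8 Wh/kg

217.8 Wh/kg


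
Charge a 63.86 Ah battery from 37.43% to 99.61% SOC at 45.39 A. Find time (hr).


delta_Ah = 63.86 * (99.61 - 37.43) / 100 = 39.708 Ah
t = delta_Ah / I = 39.708 / 45.39 = 0.8748 hr

0.8748 hr


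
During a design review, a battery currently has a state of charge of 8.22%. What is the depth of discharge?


DOD = 100 - SOC = 100 - 8.22 = 91.78%

91.78%


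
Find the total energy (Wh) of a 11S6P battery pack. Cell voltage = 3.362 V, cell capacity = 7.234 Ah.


V_pack = 11 * 3.362 = 36.982 V
C_pack = 6 * 7.234 = 43.404 Ah
E = V_pack * C_pack = 36.982 * 43.404 = 1605 Wh

1605 Wh


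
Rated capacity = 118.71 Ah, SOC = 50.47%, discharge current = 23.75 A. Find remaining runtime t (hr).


Step 1: remaining = SOC/100 * C_total = 50.47/100 * 118.71 = 59.913 Ah
Step 2: t = remaining / I = 59.913 / 23.75 = 2.523 hr

2.523 hr


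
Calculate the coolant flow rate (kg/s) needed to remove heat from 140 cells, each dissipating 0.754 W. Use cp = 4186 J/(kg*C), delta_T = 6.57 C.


Q_total = 140 * 0.754 = 105.56 W
m_dot = Q_total / (cp * dT) = 105.56 / (4186 * 6.57) = 0.003838 kg/s

0.003838 kg/s


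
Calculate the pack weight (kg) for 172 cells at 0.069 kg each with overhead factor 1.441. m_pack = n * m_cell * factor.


m_pack = n * m_cell * overhead = 172 * 0.069 * 1.441 = 17.10 kg

17.10 kg


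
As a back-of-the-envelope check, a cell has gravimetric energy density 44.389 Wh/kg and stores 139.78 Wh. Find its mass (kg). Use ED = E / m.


m = E / ED = 139.78 / 44.389 = 3.149 kg

3.149 kg


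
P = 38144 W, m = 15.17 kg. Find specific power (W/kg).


SP = P / m = 38144 / 15.17 = 2514 W/kg

2514 W/kg


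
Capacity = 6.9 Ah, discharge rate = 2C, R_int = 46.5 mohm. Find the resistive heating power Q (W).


Convert: R = 46.5 mohm = 0.0465 ohm
Step 1: I = C_rate * capacity = 2 * 6.9 = 13.8 A
Step 2: Q = I^2 * R = 13.8^2 * 0.0465 = 190.44 * 0.0465 = 8.855 W

8.855 W


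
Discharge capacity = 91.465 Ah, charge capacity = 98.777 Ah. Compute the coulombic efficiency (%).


eta_c = Q_dis / Q_chg * 100 = 91.465 / 98.777 * 100 = 92.60%

92.60%


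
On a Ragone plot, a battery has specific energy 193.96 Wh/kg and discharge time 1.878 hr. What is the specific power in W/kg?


P_specific = E / t = 193.96 / 1.878 = 103.3 W/kg

103.3 W/kg


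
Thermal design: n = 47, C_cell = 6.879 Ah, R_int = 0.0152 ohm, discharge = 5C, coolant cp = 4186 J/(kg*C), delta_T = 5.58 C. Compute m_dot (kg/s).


Step 1: I = 5 * 6.879 = 34.395 A
Step 2: Q_cell = I^2 * R = 34.395^2 * 0.0152 = 17.982 W
Step 3: Q_total = 47 * 17.982 = 845.15 W
Step 4: m_dot = Q_total / (cp * dT) = 845.15 / (4186 * 5.58) = 0.03618 kg/s

0.03618 kg/s


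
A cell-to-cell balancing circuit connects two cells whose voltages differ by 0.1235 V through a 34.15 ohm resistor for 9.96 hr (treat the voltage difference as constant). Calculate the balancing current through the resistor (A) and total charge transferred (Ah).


I_bal = dV / R = 0.1235 / 34.15 = 0.0036164 A
Q = I_bal * t = 0.0036164 * 9.96 = 0.03602 Ah

I=0.0036164 A, Q=0.03602 Ah


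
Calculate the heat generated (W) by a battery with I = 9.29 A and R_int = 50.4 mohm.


Convert: R = 50.4 mohm = 0.0504 ohm
I^2 = 86.304
Q = 86.304 * 0.0504 = 4.350 W

4.350 W


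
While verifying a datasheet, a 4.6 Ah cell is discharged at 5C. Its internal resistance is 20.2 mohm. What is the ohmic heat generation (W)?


Convert: R = 20.2 mohm = 0.0202 ohm
Step 1: I = C_rate * capacity = 5 * 4.6 = 23 A
Step 2: Q = I^2 * R = 23^2 * 0.0202 = 529 * 0.0202 = 10.69 W

10.69 W


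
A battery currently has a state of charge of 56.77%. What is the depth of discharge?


DOD = 100 - SOC = 100 - 56.77 = 43.23%

43.23%


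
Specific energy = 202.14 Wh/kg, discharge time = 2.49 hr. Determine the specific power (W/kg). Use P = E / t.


P_specific = E / t = 202.14 / 2.49 = 81.18 W/kg

81.18 W/kg


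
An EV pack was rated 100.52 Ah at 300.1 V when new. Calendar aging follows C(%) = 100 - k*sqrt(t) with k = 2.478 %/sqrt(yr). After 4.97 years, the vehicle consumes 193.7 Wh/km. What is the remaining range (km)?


Step 1: capacity retention = 100 - 2.478 * sqrt(4.97) = 100 - 2.478 * 2.2293 = 94.476%
Step 2: C_now = 100.52 * 94.476/100 = 94.967 Ah
Step 3: E_pack = V * C_now = 300.1 * 94.967 = 28500 Wh
Step 4: range = E_pack / consumption = 28500 / 193.7 = 147.1 km

147.1 km


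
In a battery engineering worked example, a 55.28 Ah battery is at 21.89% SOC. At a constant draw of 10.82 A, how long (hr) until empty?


Step 1: remaining = SOC/100 * C_total = 21.89/100 * 55.28 = 12.101 Ah
Step 2: t = remaining / I = 12.101 / 10.82 = 1.118 hr

1.118 hr


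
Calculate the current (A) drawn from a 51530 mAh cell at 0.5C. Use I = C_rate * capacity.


Convert: capacity = 51530 mAh = 51.53 Ah
I = C_rate * capacity = 0.5 * 51.53 = 25.765 A

25.765 A


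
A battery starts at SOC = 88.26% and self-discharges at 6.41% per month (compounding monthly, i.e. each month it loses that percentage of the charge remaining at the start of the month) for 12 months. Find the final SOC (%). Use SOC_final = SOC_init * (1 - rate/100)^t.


Monthly retention factor = 1 - 6.41/100 = 0.9359
Over 12 months: factor^12 = 0.4516
SOC_final = 88.26 * 0.4516 = 39.86%

39.86%


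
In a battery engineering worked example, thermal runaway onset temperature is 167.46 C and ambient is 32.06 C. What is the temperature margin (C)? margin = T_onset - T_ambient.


Safety margin = 167.46 C - 32.06 C = 135.4 C

135.4 C


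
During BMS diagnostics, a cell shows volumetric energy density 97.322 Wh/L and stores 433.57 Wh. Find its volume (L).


V = E / ED = 433.57 / 97.322 = 4.455 L

4.455 L


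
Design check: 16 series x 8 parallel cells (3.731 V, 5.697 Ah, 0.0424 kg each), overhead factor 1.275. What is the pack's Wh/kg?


Step 1: V_pack = 16 * 3.731 = 59.696 V
Step 2: C_pack = 8 * 5.697 = 45.576 Ah
Step 3: E_pack = V_pack * C_pack = 59.696 * 45.576 = 2720.7 Wh
Step 4: m_pack = 16 * 8 * 0.0424 * 1.275 = 6.9197 kg
Step 5: ED = E_pack / m_pack = 2720.7 / 6.9197 = 393.2 Wh/kg

393.2 Wh/kg


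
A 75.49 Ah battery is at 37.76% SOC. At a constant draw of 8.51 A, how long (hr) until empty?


Step 1: remaining = SOC/100 * C_total = 37.76/100 * 75.49 = 28.505 Ah
Step 2: t = remaining / I = 28.505 / 8.51 = 3.350 hr

3.350 hr


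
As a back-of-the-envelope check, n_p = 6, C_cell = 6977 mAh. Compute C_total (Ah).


Convert: C_cell = 6977 mAh = 6.977 Ah
C_total = 6 * 6.977 = 41.862 Ah

41.862 Ah


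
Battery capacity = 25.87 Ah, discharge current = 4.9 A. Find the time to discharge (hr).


t = capacity / current = 25.87 / 4.9 = 5.280 hr

5.280 hr


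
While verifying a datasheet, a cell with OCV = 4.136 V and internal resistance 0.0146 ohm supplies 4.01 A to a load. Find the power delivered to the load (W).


Step 1: V_terminal = OCV - I*R = 4.136 - 4.01 * 0.0146 = 4.0775 V
Step 2: P_out = V_terminal * I = 4.0775 * 4.01 = 16.35 W

16.35 W


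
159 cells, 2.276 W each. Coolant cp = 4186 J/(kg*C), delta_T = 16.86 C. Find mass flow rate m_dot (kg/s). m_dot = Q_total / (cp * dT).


Q_total = 159 * 2.276 = 361.88 W
m_dot = Q_total / (cp * dT) = 361.88 / (4186 * 16.86) = 0.005128 kg/s

0.005128 kg/s


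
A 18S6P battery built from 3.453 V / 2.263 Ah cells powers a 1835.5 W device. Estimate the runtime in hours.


Step 1: E_pack = Ns * V_cell * Np * C_cell = 18 * 3.453 * 6 * 2.263 = 843.93 Wh
Step 2: t = E_pack / P = 843.93 / 1835.5 = 0.4598 hr

0.4598 hr


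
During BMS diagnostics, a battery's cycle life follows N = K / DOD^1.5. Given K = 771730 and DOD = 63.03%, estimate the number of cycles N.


Step 1: DOD^1.5 = 63.03^1.5 = 500.4
Step 2: N = 771730 / 500.4 = 1542 cycles

1542 cycles


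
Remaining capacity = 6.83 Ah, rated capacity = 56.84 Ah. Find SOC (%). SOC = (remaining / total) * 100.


SOC% = 6.83 / 56.84 * 100 = 12.02%

12.02%


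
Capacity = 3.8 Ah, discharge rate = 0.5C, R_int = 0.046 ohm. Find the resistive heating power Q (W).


Step 1: I = C_rate * capacity = 0.5 * 3.8 = 1.9 A
Step 2: Q = I^2 * R = 1.9^2 * 0.046 = 3.61 * 0.046 = 0.1661 W

0.1661 W


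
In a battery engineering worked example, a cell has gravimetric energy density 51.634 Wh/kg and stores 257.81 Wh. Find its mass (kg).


m = E / ED = 257.81 / 51.634 = 4.993 kg

4.993 kg


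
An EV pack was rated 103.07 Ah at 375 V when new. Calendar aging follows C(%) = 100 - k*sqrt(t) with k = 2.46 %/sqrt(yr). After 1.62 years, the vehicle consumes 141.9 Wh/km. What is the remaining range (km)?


Step 1: capacity retention = 100 - 2.46 * sqrt(1.62) = 100 - 2.46 * 1.2728 = 96.869%
Step 2: C_now = 103.07 * 96.869/100 = 99.843 Ah
Step 3: E_pack = V * C_now = 375 * 99.843 = 37441 Wh
Step 4: range = E_pack / consumption = 37441 / 141.9 = 263.9 km

263.9 km


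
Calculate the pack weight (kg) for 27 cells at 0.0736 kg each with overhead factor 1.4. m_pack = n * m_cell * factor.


Cell mass sum = 27 * 0.0736 = 1.9872 kg
With overhead 1.4: m_pack = 1.9872 * 1.4 = 2.782 kg

2.782 kg


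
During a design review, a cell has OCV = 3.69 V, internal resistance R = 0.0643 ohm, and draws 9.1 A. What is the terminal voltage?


IR drop = 9.1 * 0.0643 = 0.58513 V
V = 3.69 - 0.58513 = 3.105 V

3.105 V


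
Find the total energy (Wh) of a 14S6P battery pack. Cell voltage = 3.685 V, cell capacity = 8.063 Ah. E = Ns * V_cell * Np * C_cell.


V_pack = 14 * 3.685 = 51.59 V
C_pack = 6 * 8.063 = 48.378 Ah
E = V_pack * C_pack = 51.59 * 48.378 = 2496 Wh

2496 Wh


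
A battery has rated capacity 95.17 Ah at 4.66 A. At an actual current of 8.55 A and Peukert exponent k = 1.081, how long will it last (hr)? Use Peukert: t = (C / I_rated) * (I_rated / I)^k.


Step 1: t_rated = C / I_rated = 95.17 / 4.66 = 20.423 hr
Step 2: ratio = 4.66 / 8.55 = 0.54503
Step 3: ratio^k = 0.54503^1.081 = 0.51888
Step 4: t = t_rated * ratio^k = 20.423 * 0.51888 = 10.60 hr

10.60 hr


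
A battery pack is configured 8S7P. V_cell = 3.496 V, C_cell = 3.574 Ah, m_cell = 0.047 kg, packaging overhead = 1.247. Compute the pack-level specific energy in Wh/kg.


Step 1: V_pack = 8 * 3.496 = 27.968 V
Step 2: C_pack = 7 * 3.574 = 25.018 Ah
Step 3: E_pack = V_pack * C_pack = 27.968 * 25.018 = 699.7 Wh
Step 4: m_pack = 8 * 7 * 0.047 * 1.247 = 3.2821 kg
Step 5: ED = E_pack / m_pack = 699.7 / 3.2821 = 213.2 Wh/kg

213.2 Wh/kg


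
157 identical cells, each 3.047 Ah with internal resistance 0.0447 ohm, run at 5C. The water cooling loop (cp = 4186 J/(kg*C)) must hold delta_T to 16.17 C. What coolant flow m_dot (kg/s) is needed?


Step 1: I = 5 * 3.047 = 15.235 A
Step 2: Q_cell = I^2 * R = 15.235^2 * 0.0447 = 10.375 W
Step 3: Q_total = 157 * 10.375 = 1628.9 W
Step 4: m_dot = Q_total / (cp * dT) = 1628.9 / (4186 * 16.17) = 0.02406 kg/s

0.02406 kg/s


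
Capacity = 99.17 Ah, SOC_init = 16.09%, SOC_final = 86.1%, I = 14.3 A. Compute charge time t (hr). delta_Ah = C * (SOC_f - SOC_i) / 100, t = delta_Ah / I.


Step 1: dSOC = 86.1% - 16.09% = 70.01%
Step 2: delta_Ah = 99.17 * 70.01 / 100 = 69.429 Ah
Step 3: t = 69.429 / 14.3 = 4.855 hr

4.855 hr


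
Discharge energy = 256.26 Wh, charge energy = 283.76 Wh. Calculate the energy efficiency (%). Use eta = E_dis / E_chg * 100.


eta_e = E_dis / E_chg * 100 = 256.26 / 283.76 * 100 = 90.31%

90.31%


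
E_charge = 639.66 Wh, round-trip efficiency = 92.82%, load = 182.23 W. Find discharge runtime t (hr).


Step 1: E_discharge = eta/100 * E_charge = 92.82/100 * 639.66 = 593.73 Wh
Step 2: t = E_discharge / P = 593.73 / 182.23 = 3.258 hr

3.258 hr


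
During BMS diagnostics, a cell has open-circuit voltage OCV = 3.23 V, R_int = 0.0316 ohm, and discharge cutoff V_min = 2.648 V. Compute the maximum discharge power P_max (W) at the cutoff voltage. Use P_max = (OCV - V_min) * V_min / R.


P_max = (OCV - V_min) * V_min / R = (3.23 - 2.648) * 2.648 / 0.0316 = 0.582 * 2.648 / 0.0316 = 48.77 W

48.77 W


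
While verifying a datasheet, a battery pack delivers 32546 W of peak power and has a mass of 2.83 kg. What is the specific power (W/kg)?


SP = P / m = 32546 / 2.83 = 11500 W/kg

11500 W/kg


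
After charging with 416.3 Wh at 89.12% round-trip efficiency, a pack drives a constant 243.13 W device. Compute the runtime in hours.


Step 1: E_discharge = eta/100 * E_charge = 89.12/100 * 416.3 = 371.01 Wh
Step 2: t = E_discharge / P = 371.01 / 243.13 = 1.526 hr

1.526 hr


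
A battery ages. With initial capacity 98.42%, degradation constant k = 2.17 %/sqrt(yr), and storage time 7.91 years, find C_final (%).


Step 1: sqrt(7.91 yr) = 2.8125
Step 2: drop = 2.17 * 2.8125 = 6.1031
Step 3: C_final = 98.42 - 6.1031 = 92.32%

92.32%


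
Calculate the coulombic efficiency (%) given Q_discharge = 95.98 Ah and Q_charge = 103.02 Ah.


eta_c = Q_dis / Q_chg * 100 = 95.98 / 103.02 * 100 = 93.17%

93.17%


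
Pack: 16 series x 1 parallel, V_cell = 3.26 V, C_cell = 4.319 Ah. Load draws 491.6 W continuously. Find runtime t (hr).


Step 1: E_pack = Ns * V_cell * Np * C_cell = 16 * 3.26 * 1 * 4.319 = 225.28 Wh
Step 2: t = E_pack / P = 225.28 / 491.6 = 0.4583 hr

0.4583 hr


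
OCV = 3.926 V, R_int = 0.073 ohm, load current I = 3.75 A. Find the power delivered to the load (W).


Step 1: V_terminal = OCV - I*R = 3.926 - 3.75 * 0.073 = 3.6523 V
Step 2: P_out = V_terminal * I = 3.6523 * 3.75 = 13.70 W

13.70 W


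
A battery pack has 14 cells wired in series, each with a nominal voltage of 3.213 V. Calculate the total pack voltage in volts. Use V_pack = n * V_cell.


V_pack = n * V_cell = 14 * 3.213 = 44.982 V

44.982 V


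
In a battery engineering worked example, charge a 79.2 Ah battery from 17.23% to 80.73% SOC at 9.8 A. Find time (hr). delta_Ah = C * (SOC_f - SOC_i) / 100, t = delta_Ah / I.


delta_Ah = 79.2 * (80.73 - 17.23) / 100 = 50.292 Ah
t = delta_Ah / I = 50.292 / 9.8 = 5.132 hr

5.132 hr


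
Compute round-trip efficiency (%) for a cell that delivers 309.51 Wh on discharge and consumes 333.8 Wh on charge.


Round-trip efficiency = 309.51/333.8 * 100% = 92.72%

92.72%


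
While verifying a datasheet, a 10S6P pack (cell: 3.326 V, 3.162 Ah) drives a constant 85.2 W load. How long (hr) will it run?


Step 1: E_pack = Ns * V_cell * Np * C_cell = 10 * 3.326 * 6 * 3.162 = 631.01 Wh
Step 2: t = E_pack / P = 631.01 / 85.2 = 7.406 hr

7.406 hr


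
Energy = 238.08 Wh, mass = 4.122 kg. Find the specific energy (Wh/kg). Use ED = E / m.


ED = E / m = 238.08 / 4.122 = 57.76 Wh/kg

57.76 Wh/kg


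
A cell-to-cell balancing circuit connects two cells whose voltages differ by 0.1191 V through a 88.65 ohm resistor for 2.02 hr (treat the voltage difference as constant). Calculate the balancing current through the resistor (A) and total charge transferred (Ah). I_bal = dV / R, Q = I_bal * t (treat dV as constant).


First, Ohm's law: I_bal = 0.1191 V / 88.65 ohm = 0.0013435 A
Then Q = I * t = 0.0013435 A * 2.02 hr = 0.002714 Ah

I=0.0013435 A, Q=0.002714 Ah


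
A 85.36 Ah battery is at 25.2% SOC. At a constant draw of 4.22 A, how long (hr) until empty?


Step 1: remaining = SOC/100 * C_total = 25.2/100 * 85.36 = 21.511 Ah
Step 2: t = remaining / I = 21.511 / 4.22 = 5.097 hr

5.097 hr


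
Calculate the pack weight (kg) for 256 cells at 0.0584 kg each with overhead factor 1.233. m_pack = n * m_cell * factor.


m_pack = n * m_cell * overhead = 256 * 0.0584 * 1.233 = 18.43 kg

18.43 kg


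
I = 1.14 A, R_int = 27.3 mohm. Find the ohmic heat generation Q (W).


Convert: R = 27.3 mohm = 0.0273 ohm
I^2 = 1.2996
Q = 1.2996 * 0.0273 = 0.03548 W

0.03548 W
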